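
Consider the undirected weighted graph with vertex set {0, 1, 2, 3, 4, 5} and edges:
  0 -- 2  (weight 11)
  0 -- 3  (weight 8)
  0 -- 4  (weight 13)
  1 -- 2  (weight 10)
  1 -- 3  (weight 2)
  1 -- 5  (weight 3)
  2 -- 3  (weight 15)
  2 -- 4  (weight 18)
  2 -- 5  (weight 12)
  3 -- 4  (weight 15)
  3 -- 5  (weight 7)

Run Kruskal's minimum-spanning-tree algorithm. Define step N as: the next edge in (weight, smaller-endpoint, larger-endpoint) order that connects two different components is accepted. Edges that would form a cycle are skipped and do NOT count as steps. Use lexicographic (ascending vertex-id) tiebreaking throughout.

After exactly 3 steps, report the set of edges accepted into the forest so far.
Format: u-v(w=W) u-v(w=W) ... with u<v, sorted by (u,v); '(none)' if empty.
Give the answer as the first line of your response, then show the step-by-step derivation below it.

0-3(w=8) 1-3(w=2) 1-5(w=3)

step 1: add edge 1-3 (w=2); MST = {1-3(w=2)}
step 2: add edge 1-5 (w=3); MST = {1-3(w=2) 1-5(w=3)}
step 3: add edge 0-3 (w=8); MST = {0-3(w=8) 1-3(w=2) 1-5(w=3)}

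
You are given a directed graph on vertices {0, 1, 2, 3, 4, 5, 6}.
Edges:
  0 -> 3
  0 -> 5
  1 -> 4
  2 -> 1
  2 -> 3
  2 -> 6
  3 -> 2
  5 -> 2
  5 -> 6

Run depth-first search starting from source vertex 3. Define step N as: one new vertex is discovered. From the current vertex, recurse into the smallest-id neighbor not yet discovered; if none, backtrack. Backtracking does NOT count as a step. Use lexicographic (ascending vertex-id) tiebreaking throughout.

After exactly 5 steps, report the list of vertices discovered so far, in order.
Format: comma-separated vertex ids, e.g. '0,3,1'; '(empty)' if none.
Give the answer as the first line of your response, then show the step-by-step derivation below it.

3,2,1,4,6

step 1: discover 3; path=3; order=3
step 2: discover 2; path=3>2; order=3,2
step 3: discover 1; path=3>2>1; order=3,2,1
step 4: discover 4; path=3>2>1>4; order=3,2,1,4
step 5: discover 6; path=3>2>6; order=3,2,1,4,6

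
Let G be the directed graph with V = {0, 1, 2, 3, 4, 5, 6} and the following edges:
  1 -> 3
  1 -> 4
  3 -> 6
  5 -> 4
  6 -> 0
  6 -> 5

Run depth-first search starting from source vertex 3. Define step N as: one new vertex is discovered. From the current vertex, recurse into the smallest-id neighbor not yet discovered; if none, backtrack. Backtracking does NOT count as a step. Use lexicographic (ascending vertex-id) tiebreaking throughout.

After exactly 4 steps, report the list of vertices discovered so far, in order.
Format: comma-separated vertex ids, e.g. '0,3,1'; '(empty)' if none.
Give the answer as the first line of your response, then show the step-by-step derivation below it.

3,6,0,5

step 1: discover 3; path=3; order=3
step 2: discover 6; path=3>6; order=3,6
step 3: discover 0; path=3>6>0; order=3,6,0
step 4: discover 5; path=3>6>5; order=3,6,0,5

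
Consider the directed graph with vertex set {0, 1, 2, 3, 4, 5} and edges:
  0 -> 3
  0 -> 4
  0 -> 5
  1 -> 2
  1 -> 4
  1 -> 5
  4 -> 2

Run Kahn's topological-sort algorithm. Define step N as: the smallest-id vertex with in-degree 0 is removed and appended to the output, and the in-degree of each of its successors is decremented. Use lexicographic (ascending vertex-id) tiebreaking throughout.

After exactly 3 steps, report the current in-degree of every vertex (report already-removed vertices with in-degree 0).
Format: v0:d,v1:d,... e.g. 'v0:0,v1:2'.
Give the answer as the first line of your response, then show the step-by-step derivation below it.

v0:0,v1:0,v2:1,v3:0,v4:0,v5:0

step 1: output 0; order=[0]; indeg=(0,0,2,0,1,1)
step 2: output 1; order=[0,1]; indeg=(0,0,1,0,0,0)
step 3: output 3; order=[0,1,3]; indeg=(0,0,1,0,0,0)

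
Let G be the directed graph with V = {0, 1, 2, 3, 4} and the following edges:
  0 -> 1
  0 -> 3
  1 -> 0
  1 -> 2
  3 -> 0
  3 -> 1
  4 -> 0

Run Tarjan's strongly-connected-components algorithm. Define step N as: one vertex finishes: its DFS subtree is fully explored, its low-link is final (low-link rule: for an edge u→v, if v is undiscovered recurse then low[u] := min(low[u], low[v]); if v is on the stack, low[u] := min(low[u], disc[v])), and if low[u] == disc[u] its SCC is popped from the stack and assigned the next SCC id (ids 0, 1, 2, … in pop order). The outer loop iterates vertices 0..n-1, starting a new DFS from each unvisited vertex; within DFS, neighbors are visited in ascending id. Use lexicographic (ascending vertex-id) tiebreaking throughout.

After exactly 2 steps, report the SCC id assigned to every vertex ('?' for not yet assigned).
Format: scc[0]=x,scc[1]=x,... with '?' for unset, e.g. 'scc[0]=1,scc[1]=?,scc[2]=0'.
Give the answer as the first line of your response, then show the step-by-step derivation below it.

scc[0]=?,scc[1]=?,scc[2]=0,scc[3]=?,scc[4]=?

step 1: low=(low[0]=0,low[1]=0,low[2]=2,low[3]=?,low[4]=?); scc=(scc[0]=?,scc[1]=?,scc[2]=0,scc[3]=?,scc[4]=?)
step 2: low=(low[0]=0,low[1]=0,low[2]=2,low[3]=?,low[4]=?); scc=(scc[0]=?,scc[1]=?,scc[2]=0,scc[3]=?,scc[4]=?)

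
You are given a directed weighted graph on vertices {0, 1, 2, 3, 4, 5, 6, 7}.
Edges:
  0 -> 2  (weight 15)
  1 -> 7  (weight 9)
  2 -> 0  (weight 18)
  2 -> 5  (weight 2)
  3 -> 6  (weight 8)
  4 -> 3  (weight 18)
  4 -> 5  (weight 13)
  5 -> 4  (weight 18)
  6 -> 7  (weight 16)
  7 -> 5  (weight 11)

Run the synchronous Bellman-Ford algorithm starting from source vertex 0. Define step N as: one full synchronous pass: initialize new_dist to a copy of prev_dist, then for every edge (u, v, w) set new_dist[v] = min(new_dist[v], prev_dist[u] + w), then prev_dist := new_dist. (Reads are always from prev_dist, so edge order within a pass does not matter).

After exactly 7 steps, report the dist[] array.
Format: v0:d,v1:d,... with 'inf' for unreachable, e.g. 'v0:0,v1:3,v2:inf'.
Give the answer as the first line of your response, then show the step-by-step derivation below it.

v0:0,v1:inf,v2:15,v3:53,v4:35,v5:17,v6:61,v7:77

step 1: dist = v0:0,v1:inf,v2:15,v3:inf,v4:inf,v5:inf,v6:inf,v7:inf
step 2: dist = v0:0,v1:inf,v2:15,v3:inf,v4:inf,v5:17,v6:inf,v7:inf
step 3: dist = v0:0,v1:inf,v2:15,v3:inf,v4:35,v5:17,v6:inf,v7:inf
step 4: dist = v0:0,v1:inf,v2:15,v3:53,v4:35,v5:17,v6:inf,v7:inf
step 5: dist = v0:0,v1:inf,v2:15,v3:53,v4:35,v5:17,v6:61,v7:inf
step 6: dist = v0:0,v1:inf,v2:15,v3:53,v4:35,v5:17,v6:61,v7:77
step 7: dist = v0:0,v1:inf,v2:15,v3:53,v4:35,v5:17,v6:61,v7:77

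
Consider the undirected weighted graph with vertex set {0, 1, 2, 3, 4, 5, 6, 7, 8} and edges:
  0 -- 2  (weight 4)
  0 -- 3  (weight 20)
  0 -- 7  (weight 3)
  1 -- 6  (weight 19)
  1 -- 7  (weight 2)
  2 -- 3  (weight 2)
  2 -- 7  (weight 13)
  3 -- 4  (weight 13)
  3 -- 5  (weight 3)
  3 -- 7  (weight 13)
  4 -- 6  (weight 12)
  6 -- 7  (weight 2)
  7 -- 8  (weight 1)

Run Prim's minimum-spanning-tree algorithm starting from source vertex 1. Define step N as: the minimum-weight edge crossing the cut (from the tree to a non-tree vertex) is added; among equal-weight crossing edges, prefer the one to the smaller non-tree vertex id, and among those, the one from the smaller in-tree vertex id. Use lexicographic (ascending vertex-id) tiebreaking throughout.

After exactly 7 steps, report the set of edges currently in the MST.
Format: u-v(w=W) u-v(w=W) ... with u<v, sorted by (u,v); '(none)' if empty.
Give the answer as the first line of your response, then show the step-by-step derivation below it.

0-2(w=4) 0-7(w=3) 1-7(w=2) 2-3(w=2) 3-5(w=3) 6-7(w=2) 7-8(w=1)

step 1: add edge 1-7 (w=2); MST = {1-7(w=2)}
step 2: add edge 7-8 (w=1); MST = {1-7(w=2) 7-8(w=1)}
step 3: add edge 6-7 (w=2); MST = {1-7(w=2) 6-7(w=2) 7-8(w=1)}
step 4: add edge 0-7 (w=3); MST = {0-7(w=3) 1-7(w=2) 6-7(w=2) 7-8(w=1)}
step 5: add edge 0-2 (w=4); MST = {0-2(w=4) 0-7(w=3) 1-7(w=2) 6-7(w=2) 7-8(w=1)}
step 6: add edge 2-3 (w=2); MST = {0-2(w=4) 0-7(w=3) 1-7(w=2) 2-3(w=2) 6-7(w=2) 7-8(w=1)}
step 7: add edge 3-5 (w=3); MST = {0-2(w=4) 0-7(w=3) 1-7(w=2) 2-3(w=2) 3-5(w=3) 6-7(w=2) 7-8(w=1)}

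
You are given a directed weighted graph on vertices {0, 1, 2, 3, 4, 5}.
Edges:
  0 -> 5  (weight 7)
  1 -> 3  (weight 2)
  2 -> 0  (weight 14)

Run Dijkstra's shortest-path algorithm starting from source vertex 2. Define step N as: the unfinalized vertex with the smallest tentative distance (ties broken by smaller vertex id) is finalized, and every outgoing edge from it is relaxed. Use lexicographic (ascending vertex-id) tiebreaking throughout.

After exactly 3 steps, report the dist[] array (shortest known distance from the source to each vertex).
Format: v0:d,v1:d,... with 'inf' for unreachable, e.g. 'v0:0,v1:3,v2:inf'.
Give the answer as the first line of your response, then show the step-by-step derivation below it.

v0:14,v1:inf,v2:0,v3:inf,v4:inf,v5:21

step 1: dist = v0:14,v1:inf,v2:0,v3:inf,v4:inf,v5:inf
step 2: dist = v0:14,v1:inf,v2:0,v3:inf,v4:inf,v5:21
step 3: dist = v0:14,v1:inf,v2:0,v3:inf,v4:inf,v5:21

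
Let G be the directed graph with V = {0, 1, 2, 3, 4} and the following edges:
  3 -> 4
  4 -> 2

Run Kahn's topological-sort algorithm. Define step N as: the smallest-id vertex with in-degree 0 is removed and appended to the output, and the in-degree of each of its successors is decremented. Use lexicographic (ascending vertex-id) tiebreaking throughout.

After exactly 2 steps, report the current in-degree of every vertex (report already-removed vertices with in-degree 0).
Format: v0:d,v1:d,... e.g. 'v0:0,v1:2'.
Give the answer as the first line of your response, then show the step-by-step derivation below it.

v0:0,v1:0,v2:1,v3:0,v4:1

step 1: output 0; order=[0]; indeg=(0,0,1,0,1)
step 2: output 1; order=[0,1]; indeg=(0,0,1,0,1)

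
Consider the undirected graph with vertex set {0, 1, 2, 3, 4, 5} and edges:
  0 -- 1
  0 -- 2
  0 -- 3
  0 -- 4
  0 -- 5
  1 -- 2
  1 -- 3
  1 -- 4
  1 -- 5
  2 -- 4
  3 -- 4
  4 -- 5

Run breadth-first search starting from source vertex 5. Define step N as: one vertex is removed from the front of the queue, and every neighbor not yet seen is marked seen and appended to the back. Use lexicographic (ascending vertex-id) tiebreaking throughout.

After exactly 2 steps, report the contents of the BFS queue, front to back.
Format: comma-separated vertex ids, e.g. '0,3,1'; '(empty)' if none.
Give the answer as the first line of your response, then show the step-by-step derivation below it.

1,4,2,3

step 1: dequeue 5; queue=[0,1,4]; order=5
step 2: dequeue 0; queue=[1,4,2,3]; order=5,0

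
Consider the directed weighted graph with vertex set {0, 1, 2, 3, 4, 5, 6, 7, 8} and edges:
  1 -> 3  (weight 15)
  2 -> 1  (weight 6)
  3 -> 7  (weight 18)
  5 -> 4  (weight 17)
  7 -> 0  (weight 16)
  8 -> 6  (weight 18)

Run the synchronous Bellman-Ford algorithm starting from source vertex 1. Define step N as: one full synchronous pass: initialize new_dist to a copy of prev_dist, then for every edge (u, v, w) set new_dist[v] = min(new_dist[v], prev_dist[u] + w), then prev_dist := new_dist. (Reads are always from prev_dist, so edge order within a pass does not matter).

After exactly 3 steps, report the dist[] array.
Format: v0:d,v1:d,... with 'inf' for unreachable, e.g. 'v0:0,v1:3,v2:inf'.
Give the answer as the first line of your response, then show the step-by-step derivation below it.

v0:49,v1:0,v2:inf,v3:15,v4:inf,v5:inf,v6:inf,v7:33,v8:inf

step 1: dist = v0:inf,v1:0,v2:inf,v3:15,v4:inf,v5:inf,v6:inf,v7:inf,v8:inf
step 2: dist = v0:inf,v1:0,v2:inf,v3:15,v4:inf,v5:inf,v6:inf,v7:33,v8:inf
step 3: dist = v0:49,v1:0,v2:inf,v3:15,v4:inf,v5:inf,v6:inf,v7:33,v8:inf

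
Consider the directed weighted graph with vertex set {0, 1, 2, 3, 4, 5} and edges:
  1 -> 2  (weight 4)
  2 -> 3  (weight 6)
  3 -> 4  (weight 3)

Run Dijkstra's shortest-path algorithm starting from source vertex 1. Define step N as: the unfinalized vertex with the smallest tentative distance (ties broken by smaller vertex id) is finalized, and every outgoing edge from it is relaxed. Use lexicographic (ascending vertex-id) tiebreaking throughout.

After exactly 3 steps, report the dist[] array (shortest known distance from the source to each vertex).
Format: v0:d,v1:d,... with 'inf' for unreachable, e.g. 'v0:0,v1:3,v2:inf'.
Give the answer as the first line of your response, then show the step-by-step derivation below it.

v0:inf,v1:0,v2:4,v3:10,v4:13,v5:inf

step 1: dist = v0:inf,v1:0,v2:4,v3:inf,v4:inf,v5:inf
step 2: dist = v0:inf,v1:0,v2:4,v3:10,v4:inf,v5:inf
step 3: dist = v0:inf,v1:0,v2:4,v3:10,v4:13,v5:inf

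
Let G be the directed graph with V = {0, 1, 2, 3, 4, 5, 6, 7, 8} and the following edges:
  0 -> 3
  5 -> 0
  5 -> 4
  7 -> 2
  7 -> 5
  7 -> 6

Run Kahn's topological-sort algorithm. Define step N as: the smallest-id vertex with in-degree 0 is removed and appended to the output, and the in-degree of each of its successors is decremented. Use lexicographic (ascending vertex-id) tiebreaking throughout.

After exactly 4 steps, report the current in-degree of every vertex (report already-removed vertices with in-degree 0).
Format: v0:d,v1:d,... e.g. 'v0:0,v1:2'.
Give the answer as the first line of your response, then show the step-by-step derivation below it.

v0:0,v1:0,v2:0,v3:1,v4:0,v5:0,v6:0,v7:0,v8:0

step 1: output 1; order=[1]; indeg=(1,0,1,1,1,1,1,0,0)
step 2: output 7; order=[1,7]; indeg=(1,0,0,1,1,0,0,0,0)
step 3: output 2; order=[1,7,2]; indeg=(1,0,0,1,1,0,0,0,0)
step 4: output 5; order=[1,7,2,5]; indeg=(0,0,0,1,0,0,0,0,0)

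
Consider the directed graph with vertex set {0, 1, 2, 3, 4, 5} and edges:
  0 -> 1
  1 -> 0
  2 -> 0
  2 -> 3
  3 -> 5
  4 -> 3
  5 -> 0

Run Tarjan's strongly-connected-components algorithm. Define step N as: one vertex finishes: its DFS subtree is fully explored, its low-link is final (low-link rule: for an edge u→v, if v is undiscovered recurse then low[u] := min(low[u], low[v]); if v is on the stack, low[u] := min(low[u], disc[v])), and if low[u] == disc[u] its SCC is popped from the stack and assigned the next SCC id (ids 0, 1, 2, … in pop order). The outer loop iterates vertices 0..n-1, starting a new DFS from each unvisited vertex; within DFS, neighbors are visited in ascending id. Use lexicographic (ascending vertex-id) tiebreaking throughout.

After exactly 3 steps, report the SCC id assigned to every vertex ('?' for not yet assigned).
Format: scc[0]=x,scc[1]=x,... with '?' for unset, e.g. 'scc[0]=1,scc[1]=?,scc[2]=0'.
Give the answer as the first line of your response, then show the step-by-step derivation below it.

scc[0]=0,scc[1]=0,scc[2]=?,scc[3]=?,scc[4]=?,scc[5]=1

step 1: low=(low[0]=0,low[1]=0,low[2]=?,low[3]=?,low[4]=?,low[5]=?); scc=(scc[0]=?,scc[1]=?,scc[2]=?,scc[3]=?,scc[4]=?,scc[5]=?)
step 2: low=(low[0]=0,low[1]=0,low[2]=?,low[3]=?,low[4]=?,low[5]=?); scc=(scc[0]=0,scc[1]=0,scc[2]=?,scc[3]=?,scc[4]=?,scc[5]=?)
step 3: low=(low[0]=0,low[1]=0,low[2]=2,low[3]=3,low[4]=?,low[5]=4); scc=(scc[0]=0,scc[1]=0,scc[2]=?,scc[3]=?,scc[4]=?,scc[5]=1)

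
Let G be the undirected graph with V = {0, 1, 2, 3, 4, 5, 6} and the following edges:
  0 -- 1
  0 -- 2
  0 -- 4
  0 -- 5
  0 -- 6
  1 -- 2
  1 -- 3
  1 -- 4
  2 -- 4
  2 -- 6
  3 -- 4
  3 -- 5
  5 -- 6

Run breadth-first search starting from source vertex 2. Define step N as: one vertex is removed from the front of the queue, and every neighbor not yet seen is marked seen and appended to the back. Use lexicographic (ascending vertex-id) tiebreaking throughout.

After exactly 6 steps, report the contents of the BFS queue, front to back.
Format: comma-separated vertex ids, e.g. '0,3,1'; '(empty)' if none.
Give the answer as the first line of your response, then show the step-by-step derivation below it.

3

step 1: dequeue 2; queue=[0,1,4,6]; order=2
step 2: dequeue 0; queue=[1,4,6,5]; order=2,0
step 3: dequeue 1; queue=[4,6,5,3]; order=2,0,1
step 4: dequeue 4; queue=[6,5,3]; order=2,0,1,4
step 5: dequeue 6; queue=[5,3]; order=2,0,1,4,6
step 6: dequeue 5; queue=[3]; order=2,0,1,4,6,5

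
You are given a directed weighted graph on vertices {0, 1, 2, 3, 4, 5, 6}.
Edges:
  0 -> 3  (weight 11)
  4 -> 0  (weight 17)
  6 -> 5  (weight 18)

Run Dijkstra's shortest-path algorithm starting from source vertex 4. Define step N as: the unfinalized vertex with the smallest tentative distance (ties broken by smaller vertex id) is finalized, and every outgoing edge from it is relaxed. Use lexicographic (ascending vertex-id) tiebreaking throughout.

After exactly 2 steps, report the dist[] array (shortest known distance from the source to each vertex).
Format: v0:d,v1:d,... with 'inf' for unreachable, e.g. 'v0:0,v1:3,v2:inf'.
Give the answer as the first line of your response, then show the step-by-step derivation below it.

v0:17,v1:inf,v2:inf,v3:28,v4:0,v5:inf,v6:inf

step 1: dist = v0:17,v1:inf,v2:inf,v3:inf,v4:0,v5:inf,v6:inf
step 2: dist = v0:17,v1:inf,v2:inf,v3:28,v4:0,v5:inf,v6:inf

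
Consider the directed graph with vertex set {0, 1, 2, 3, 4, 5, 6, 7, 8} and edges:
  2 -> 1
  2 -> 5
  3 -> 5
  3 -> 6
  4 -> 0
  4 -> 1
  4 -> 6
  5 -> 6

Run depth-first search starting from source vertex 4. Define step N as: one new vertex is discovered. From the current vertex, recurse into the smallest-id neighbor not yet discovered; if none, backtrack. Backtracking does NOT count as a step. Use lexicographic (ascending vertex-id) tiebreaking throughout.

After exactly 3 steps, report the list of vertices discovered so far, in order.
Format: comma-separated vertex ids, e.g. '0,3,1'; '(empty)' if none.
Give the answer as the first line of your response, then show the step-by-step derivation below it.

4,0,1

step 1: discover 4; path=4; order=4
step 2: discover 0; path=4>0; order=4,0
step 3: discover 1; path=4>1; order=4,0,1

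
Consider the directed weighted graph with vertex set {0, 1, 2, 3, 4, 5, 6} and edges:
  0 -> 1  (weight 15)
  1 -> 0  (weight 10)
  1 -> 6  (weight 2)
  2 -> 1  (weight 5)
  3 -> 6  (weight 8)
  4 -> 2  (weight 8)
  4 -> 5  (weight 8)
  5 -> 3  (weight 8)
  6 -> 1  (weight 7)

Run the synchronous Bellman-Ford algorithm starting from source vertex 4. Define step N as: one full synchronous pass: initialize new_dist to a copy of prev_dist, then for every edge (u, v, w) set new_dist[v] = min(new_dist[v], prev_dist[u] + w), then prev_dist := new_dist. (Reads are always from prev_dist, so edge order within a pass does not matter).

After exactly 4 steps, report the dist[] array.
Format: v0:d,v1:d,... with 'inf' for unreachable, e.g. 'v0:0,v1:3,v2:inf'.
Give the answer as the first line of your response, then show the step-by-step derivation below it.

v0:23,v1:13,v2:8,v3:16,v4:0,v5:8,v6:15

step 1: dist = v0:inf,v1:inf,v2:8,v3:inf,v4:0,v5:8,v6:inf
step 2: dist = v0:inf,v1:13,v2:8,v3:16,v4:0,v5:8,v6:inf
step 3: dist = v0:23,v1:13,v2:8,v3:16,v4:0,v5:8,v6:15
step 4: dist = v0:23,v1:13,v2:8,v3:16,v4:0,v5:8,v6:15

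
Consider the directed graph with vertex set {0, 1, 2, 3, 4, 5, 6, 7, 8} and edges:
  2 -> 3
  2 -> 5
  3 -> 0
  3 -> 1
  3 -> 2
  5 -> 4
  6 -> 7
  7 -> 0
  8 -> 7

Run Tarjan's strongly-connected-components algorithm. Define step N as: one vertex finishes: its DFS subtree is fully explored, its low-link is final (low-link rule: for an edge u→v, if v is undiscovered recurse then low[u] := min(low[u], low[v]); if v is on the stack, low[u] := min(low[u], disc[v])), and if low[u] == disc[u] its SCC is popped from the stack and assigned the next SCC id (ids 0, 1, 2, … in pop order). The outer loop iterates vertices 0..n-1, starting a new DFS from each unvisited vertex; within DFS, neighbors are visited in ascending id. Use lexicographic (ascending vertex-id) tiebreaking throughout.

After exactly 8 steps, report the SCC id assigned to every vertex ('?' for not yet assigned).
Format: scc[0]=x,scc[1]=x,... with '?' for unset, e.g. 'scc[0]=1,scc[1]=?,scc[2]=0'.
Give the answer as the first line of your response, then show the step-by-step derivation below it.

scc[0]=0,scc[1]=1,scc[2]=4,scc[3]=4,scc[4]=2,scc[5]=3,scc[6]=6,scc[7]=5,scc[8]=?

step 1: low=(low[0]=0,low[1]=?,low[2]=?,low[3]=?,low[4]=?,low[5]=?,low[6]=?,low[7]=?,low[8]=?); scc=(scc[0]=0,scc[1]=?,scc[2]=?,scc[3]=?,scc[4]=?,scc[5]=?,scc[6]=?,scc[7]=?,scc[8]=?)
step 2: low=(low[0]=0,low[1]=1,low[2]=?,low[3]=?,low[4]=?,low[5]=?,low[6]=?,low[7]=?,low[8]=?); scc=(scc[0]=0,scc[1]=1,scc[2]=?,scc[3]=?,scc[4]=?,scc[5]=?,scc[6]=?,scc[7]=?,scc[8]=?)
step 3: low=(low[0]=0,low[1]=1,low[2]=2,low[3]=2,low[4]=?,low[5]=?,low[6]=?,low[7]=?,low[8]=?); scc=(scc[0]=0,scc[1]=1,scc[2]=?,scc[3]=?,scc[4]=?,scc[5]=?,scc[6]=?,scc[7]=?,scc[8]=?)
step 4: low=(low[0]=0,low[1]=1,low[2]=2,low[3]=2,low[4]=5,low[5]=4,low[6]=?,low[7]=?,low[8]=?); scc=(scc[0]=0,scc[1]=1,scc[2]=?,scc[3]=?,scc[4]=2,scc[5]=?,scc[6]=?,scc[7]=?,scc[8]=?)
step 5: low=(low[0]=0,low[1]=1,low[2]=2,low[3]=2,low[4]=5,low[5]=4,low[6]=?,low[7]=?,low[8]=?); scc=(scc[0]=0,scc[1]=1,scc[2]=?,scc[3]=?,scc[4]=2,scc[5]=3,scc[6]=?,scc[7]=?,scc[8]=?)
step 6: low=(low[0]=0,low[1]=1,low[2]=2,low[3]=2,low[4]=5,low[5]=4,low[6]=?,low[7]=?,low[8]=?); scc=(scc[0]=0,scc[1]=1,scc[2]=4,scc[3]=4,scc[4]=2,scc[5]=3,scc[6]=?,scc[7]=?,scc[8]=?)
step 7: low=(low[0]=0,low[1]=1,low[2]=2,low[3]=2,low[4]=5,low[5]=4,low[6]=6,low[7]=7,low[8]=?); scc=(scc[0]=0,scc[1]=1,scc[2]=4,scc[3]=4,scc[4]=2,scc[5]=3,scc[6]=?,scc[7]=5,scc[8]=?)
step 8: low=(low[0]=0,low[1]=1,low[2]=2,low[3]=2,low[4]=5,low[5]=4,low[6]=6,low[7]=7,low[8]=?); scc=(scc[0]=0,scc[1]=1,scc[2]=4,scc[3]=4,scc[4]=2,scc[5]=3,scc[6]=6,scc[7]=5,scc[8]=?)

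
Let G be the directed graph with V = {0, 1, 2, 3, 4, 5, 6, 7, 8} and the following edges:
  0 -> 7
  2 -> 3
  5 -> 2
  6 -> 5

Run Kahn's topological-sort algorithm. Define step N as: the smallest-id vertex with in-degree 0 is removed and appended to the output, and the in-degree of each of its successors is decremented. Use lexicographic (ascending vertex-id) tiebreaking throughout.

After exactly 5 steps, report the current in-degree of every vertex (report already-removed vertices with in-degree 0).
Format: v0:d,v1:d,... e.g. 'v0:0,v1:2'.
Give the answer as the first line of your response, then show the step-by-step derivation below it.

v0:0,v1:0,v2:0,v3:1,v4:0,v5:0,v6:0,v7:0,v8:0

step 1: output 0; order=[0]; indeg=(0,0,1,1,0,1,0,0,0)
step 2: output 1; order=[0,1]; indeg=(0,0,1,1,0,1,0,0,0)
step 3: output 4; order=[0,1,4]; indeg=(0,0,1,1,0,1,0,0,0)
step 4: output 6; order=[0,1,4,6]; indeg=(0,0,1,1,0,0,0,0,0)
step 5: output 5; order=[0,1,4,6,5]; indeg=(0,0,0,1,0,0,0,0,0)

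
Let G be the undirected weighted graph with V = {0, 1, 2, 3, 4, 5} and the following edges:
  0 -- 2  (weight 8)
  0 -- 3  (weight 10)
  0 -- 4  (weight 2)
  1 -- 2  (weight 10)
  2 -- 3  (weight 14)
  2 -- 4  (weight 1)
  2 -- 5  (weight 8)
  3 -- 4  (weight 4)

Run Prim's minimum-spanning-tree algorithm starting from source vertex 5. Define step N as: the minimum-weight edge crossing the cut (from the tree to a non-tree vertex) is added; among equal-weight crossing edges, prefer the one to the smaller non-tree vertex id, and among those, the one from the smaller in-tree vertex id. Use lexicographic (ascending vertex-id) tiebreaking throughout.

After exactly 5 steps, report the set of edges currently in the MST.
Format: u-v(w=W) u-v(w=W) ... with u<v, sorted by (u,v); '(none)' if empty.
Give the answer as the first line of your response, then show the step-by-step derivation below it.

0-4(w=2) 1-2(w=10) 2-4(w=1) 2-5(w=8) 3-4(w=4)

step 1: add edge 2-5 (w=8); MST = {2-5(w=8)}
step 2: add edge 2-4 (w=1); MST = {2-4(w=1) 2-5(w=8)}
step 3: add edge 0-4 (w=2); MST = {0-4(w=2) 2-4(w=1) 2-5(w=8)}
step 4: add edge 3-4 (w=4); MST = {0-4(w=2) 2-4(w=1) 2-5(w=8) 3-4(w=4)}
step 5: add edge 1-2 (w=10); MST = {0-4(w=2) 1-2(w=10) 2-4(w=1) 2-5(w=8) 3-4(w=4)}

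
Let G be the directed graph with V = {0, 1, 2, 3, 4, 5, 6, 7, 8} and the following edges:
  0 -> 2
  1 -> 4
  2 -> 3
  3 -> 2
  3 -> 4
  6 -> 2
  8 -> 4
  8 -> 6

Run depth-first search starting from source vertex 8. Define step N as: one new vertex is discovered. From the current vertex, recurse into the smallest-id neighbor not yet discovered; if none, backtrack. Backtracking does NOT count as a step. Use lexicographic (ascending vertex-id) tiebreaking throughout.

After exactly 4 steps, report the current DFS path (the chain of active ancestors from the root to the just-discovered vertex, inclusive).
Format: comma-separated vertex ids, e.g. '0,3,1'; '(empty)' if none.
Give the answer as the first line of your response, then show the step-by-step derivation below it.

8,6,2

step 1: discover 8; path=8; order=8
step 2: discover 4; path=8>4; order=8,4
step 3: discover 6; path=8>6; order=8,4,6
step 4: discover 2; path=8>6>2; order=8,4,6,2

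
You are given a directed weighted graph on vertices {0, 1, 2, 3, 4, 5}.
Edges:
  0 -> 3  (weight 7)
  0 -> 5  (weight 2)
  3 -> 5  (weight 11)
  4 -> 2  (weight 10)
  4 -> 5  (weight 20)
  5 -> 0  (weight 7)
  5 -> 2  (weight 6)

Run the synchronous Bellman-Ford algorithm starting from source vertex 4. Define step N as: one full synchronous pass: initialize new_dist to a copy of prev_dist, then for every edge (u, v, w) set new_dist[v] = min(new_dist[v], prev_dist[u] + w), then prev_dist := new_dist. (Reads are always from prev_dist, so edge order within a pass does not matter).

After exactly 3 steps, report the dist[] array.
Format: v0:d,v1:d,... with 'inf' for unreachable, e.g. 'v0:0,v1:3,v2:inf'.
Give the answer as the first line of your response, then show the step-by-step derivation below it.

v0:27,v1:inf,v2:10,v3:34,v4:0,v5:20

step 1: dist = v0:inf,v1:inf,v2:10,v3:inf,v4:0,v5:20
step 2: dist = v0:27,v1:inf,v2:10,v3:inf,v4:0,v5:20
step 3: dist = v0:27,v1:inf,v2:10,v3:34,v4:0,v5:20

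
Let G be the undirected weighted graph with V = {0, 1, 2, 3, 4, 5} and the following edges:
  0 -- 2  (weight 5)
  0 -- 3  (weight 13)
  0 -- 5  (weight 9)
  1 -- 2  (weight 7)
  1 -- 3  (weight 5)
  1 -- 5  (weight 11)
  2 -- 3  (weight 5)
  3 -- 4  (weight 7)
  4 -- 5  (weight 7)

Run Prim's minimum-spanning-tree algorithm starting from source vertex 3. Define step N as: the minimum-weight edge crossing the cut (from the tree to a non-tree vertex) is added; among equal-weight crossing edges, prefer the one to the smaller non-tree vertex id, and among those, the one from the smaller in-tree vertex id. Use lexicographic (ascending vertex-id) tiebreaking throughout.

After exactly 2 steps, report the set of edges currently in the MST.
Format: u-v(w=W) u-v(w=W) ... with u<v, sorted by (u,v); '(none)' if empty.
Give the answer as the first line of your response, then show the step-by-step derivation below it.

1-3(w=5) 2-3(w=5)

step 1: add edge 1-3 (w=5); MST = {1-3(w=5)}
step 2: add edge 2-3 (w=5); MST = {1-3(w=5) 2-3(w=5)}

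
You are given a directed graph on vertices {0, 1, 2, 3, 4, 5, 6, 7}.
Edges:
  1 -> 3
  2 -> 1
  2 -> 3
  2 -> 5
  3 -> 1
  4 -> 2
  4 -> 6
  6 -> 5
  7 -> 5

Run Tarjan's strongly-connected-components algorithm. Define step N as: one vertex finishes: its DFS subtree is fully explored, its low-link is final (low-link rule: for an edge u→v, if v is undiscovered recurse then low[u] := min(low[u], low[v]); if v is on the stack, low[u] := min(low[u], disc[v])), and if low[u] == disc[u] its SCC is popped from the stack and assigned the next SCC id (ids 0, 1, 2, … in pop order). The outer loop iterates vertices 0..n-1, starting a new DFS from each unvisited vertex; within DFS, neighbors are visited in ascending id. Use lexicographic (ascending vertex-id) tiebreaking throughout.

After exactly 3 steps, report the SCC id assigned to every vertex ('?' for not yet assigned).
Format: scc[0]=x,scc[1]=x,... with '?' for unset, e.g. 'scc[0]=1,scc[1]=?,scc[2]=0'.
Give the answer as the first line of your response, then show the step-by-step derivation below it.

scc[0]=0,scc[1]=1,scc[2]=?,scc[3]=1,scc[4]=?,scc[5]=?,scc[6]=?,scc[7]=?

step 1: low=(low[0]=0,low[1]=?,low[2]=?,low[3]=?,low[4]=?,low[5]=?,low[6]=?,low[7]=?); scc=(scc[0]=0,scc[1]=?,scc[2]=?,scc[3]=?,scc[4]=?,scc[5]=?,scc[6]=?,scc[7]=?)
step 2: low=(low[0]=0,low[1]=1,low[2]=?,low[3]=1,low[4]=?,low[5]=?,low[6]=?,low[7]=?); scc=(scc[0]=0,scc[1]=?,scc[2]=?,scc[3]=?,scc[4]=?,scc[5]=?,scc[6]=?,scc[7]=?)
step 3: low=(low[0]=0,low[1]=1,low[2]=?,low[3]=1,low[4]=?,low[5]=?,low[6]=?,low[7]=?); scc=(scc[0]=0,scc[1]=1,scc[2]=?,scc[3]=1,scc[4]=?,scc[5]=?,scc[6]=?,scc[7]=?)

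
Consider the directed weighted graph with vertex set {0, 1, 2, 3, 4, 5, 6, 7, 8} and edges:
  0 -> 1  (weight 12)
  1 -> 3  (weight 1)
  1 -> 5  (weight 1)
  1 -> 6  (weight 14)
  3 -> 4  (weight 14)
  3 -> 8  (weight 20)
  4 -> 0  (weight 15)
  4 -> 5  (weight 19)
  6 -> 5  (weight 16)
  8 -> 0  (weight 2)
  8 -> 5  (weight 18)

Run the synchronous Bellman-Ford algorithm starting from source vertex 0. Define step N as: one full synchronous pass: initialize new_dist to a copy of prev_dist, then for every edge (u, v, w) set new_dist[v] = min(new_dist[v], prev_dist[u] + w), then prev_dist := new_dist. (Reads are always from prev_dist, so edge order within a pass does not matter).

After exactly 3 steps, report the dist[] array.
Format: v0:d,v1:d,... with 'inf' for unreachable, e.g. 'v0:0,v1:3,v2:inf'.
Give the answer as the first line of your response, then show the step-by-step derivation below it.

v0:0,v1:12,v2:inf,v3:13,v4:27,v5:13,v6:26,v7:inf,v8:33

step 1: dist = v0:0,v1:12,v2:inf,v3:inf,v4:inf,v5:inf,v6:inf,v7:inf,v8:inf
step 2: dist = v0:0,v1:12,v2:inf,v3:13,v4:inf,v5:13,v6:26,v7:inf,v8:inf
step 3: dist = v0:0,v1:12,v2:inf,v3:13,v4:27,v5:13,v6:26,v7:inf,v8:33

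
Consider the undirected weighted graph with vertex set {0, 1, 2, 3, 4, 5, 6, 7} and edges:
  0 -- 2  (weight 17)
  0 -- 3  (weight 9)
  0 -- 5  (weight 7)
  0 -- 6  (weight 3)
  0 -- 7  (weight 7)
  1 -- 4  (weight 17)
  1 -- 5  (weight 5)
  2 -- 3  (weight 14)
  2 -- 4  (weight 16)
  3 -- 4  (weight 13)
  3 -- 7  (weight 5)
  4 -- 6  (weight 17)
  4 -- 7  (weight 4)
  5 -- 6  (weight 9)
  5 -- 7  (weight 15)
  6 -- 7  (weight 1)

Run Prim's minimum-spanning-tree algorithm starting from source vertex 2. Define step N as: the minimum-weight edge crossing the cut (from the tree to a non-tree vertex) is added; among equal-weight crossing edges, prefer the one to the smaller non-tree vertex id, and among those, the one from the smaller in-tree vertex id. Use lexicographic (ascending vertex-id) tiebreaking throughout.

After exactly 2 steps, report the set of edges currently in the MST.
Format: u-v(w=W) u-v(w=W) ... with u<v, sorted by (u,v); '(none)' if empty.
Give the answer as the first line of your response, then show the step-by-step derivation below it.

2-3(w=14) 3-7(w=5)

step 1: add edge 2-3 (w=14); MST = {2-3(w=14)}
step 2: add edge 3-7 (w=5); MST = {2-3(w=14) 3-7(w=5)}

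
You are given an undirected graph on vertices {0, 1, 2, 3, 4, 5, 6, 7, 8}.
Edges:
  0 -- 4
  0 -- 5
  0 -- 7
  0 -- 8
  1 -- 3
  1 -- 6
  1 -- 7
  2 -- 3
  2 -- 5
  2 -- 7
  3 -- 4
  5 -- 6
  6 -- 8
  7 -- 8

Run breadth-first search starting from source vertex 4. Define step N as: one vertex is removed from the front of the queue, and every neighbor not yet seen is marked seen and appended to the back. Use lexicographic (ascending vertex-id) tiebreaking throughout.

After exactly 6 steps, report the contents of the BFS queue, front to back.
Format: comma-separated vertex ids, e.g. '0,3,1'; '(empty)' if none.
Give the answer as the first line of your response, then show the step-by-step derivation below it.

1,2,6

step 1: dequeue 4; queue=[0,3]; order=4
step 2: dequeue 0; queue=[3,5,7,8]; order=4,0
step 3: dequeue 3; queue=[5,7,8,1,2]; order=4,0,3
step 4: dequeue 5; queue=[7,8,1,2,6]; order=4,0,3,5
step 5: dequeue 7; queue=[8,1,2,6]; order=4,0,3,5,7
step 6: dequeue 8; queue=[1,2,6]; order=4,0,3,5,7,8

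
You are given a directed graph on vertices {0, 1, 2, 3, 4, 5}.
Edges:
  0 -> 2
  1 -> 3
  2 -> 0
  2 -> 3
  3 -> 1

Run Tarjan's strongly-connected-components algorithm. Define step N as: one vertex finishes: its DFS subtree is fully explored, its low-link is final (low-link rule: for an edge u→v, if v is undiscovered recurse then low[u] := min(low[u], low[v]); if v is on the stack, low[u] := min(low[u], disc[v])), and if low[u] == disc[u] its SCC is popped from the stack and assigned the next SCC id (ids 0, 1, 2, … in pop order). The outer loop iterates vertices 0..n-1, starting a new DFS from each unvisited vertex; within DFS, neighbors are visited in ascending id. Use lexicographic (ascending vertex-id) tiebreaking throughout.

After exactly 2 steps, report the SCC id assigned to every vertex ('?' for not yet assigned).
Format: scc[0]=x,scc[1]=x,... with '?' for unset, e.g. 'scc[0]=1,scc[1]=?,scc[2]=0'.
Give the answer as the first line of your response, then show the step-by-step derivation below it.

scc[0]=?,scc[1]=0,scc[2]=?,scc[3]=0,scc[4]=?,scc[5]=?

step 1: low=(low[0]=0,low[1]=2,low[2]=0,low[3]=2,low[4]=?,low[5]=?); scc=(scc[0]=?,scc[1]=?,scc[2]=?,scc[3]=?,scc[4]=?,scc[5]=?)
step 2: low=(low[0]=0,low[1]=2,low[2]=0,low[3]=2,low[4]=?,low[5]=?); scc=(scc[0]=?,scc[1]=0,scc[2]=?,scc[3]=0,scc[4]=?,scc[5]=?)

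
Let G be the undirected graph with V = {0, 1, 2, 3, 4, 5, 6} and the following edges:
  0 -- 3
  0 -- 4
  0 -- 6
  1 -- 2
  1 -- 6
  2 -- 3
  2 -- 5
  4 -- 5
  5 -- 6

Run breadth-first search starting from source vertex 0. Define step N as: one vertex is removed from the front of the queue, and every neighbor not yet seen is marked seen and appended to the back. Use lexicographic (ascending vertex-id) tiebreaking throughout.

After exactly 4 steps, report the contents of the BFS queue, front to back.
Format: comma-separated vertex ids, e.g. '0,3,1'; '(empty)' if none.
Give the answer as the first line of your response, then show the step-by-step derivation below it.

2,5,1

step 1: dequeue 0; queue=[3,4,6]; order=0
step 2: dequeue 3; queue=[4,6,2]; order=0,3
step 3: dequeue 4; queue=[6,2,5]; order=0,3,4
step 4: dequeue 6; queue=[2,5,1]; order=0,3,4,6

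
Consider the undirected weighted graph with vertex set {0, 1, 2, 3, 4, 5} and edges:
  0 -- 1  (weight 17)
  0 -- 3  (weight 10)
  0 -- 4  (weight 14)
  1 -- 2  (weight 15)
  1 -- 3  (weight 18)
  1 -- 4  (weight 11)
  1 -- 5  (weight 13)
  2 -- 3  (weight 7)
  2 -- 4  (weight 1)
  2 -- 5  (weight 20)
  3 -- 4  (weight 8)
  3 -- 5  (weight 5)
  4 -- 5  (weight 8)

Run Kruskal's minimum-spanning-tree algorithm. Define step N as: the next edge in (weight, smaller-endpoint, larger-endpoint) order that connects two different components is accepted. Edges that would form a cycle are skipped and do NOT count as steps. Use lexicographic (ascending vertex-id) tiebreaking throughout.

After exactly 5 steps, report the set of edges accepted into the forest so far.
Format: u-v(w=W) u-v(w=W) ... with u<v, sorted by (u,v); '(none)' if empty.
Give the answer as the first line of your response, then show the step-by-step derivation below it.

0-3(w=10) 1-4(w=11) 2-3(w=7) 2-4(w=1) 3-5(w=5)

step 1: add edge 2-4 (w=1); MST = {2-4(w=1)}
step 2: add edge 3-5 (w=5); MST = {2-4(w=1) 3-5(w=5)}
step 3: add edge 2-3 (w=7); MST = {2-3(w=7) 2-4(w=1) 3-5(w=5)}
step 4: add edge 0-3 (w=10); MST = {0-3(w=10) 2-3(w=7) 2-4(w=1) 3-5(w=5)}
step 5: add edge 1-4 (w=11); MST = {0-3(w=10) 1-4(w=11) 2-3(w=7) 2-4(w=1) 3-5(w=5)}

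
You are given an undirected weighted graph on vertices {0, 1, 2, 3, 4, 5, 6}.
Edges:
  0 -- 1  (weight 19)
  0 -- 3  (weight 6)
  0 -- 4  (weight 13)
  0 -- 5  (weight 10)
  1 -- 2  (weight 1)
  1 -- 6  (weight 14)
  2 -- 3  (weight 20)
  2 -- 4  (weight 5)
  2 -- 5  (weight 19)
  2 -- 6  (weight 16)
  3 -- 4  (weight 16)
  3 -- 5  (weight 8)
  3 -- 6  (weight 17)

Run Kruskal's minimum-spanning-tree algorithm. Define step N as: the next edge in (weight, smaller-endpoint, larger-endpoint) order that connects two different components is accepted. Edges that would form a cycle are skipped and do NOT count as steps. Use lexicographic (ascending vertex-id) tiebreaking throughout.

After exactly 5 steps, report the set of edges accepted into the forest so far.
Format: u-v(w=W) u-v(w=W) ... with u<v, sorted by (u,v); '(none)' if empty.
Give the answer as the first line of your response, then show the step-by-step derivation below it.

0-3(w=6) 0-4(w=13) 1-2(w=1) 2-4(w=5) 3-5(w=8)

step 1: add edge 1-2 (w=1); MST = {1-2(w=1)}
step 2: add edge 2-4 (w=5); MST = {1-2(w=1) 2-4(w=5)}
step 3: add edge 0-3 (w=6); MST = {0-3(w=6) 1-2(w=1) 2-4(w=5)}
step 4: add edge 3-5 (w=8); MST = {0-3(w=6) 1-2(w=1) 2-4(w=5) 3-5(w=8)}
step 5: add edge 0-4 (w=13); MST = {0-3(w=6) 0-4(w=13) 1-2(w=1) 2-4(w=5) 3-5(w=8)}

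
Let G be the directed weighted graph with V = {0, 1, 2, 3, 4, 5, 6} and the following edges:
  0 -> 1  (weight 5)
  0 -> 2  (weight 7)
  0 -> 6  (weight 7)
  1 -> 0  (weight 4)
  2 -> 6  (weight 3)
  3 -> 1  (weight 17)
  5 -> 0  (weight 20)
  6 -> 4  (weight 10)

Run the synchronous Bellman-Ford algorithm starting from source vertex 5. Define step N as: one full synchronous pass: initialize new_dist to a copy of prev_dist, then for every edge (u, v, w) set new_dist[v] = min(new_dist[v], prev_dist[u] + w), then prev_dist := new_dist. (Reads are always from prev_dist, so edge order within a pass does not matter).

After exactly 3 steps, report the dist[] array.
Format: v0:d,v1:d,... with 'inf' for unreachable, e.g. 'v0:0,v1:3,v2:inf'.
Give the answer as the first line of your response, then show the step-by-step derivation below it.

v0:20,v1:25,v2:27,v3:inf,v4:37,v5:0,v6:27

step 1: dist = v0:20,v1:inf,v2:inf,v3:inf,v4:inf,v5:0,v6:inf
step 2: dist = v0:20,v1:25,v2:27,v3:inf,v4:inf,v5:0,v6:27
step 3: dist = v0:20,v1:25,v2:27,v3:inf,v4:37,v5:0,v6:27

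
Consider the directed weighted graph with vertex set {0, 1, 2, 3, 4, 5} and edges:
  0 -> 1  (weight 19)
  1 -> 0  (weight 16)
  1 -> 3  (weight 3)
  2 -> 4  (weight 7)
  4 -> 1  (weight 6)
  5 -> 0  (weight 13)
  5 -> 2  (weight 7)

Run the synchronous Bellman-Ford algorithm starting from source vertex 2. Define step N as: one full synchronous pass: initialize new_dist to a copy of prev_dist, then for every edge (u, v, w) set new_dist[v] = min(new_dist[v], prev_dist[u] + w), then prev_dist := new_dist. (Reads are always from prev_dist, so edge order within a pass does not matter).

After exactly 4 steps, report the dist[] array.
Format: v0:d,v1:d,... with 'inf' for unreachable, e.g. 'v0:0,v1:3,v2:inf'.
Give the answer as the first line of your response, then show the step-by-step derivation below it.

v0:29,v1:13,v2:0,v3:16,v4:7,v5:inf

step 1: dist = v0:inf,v1:inf,v2:0,v3:inf,v4:7,v5:inf
step 2: dist = v0:inf,v1:13,v2:0,v3:inf,v4:7,v5:inf
step 3: dist = v0:29,v1:13,v2:0,v3:16,v4:7,v5:inf
step 4: dist = v0:29,v1:13,v2:0,v3:16,v4:7,v5:inf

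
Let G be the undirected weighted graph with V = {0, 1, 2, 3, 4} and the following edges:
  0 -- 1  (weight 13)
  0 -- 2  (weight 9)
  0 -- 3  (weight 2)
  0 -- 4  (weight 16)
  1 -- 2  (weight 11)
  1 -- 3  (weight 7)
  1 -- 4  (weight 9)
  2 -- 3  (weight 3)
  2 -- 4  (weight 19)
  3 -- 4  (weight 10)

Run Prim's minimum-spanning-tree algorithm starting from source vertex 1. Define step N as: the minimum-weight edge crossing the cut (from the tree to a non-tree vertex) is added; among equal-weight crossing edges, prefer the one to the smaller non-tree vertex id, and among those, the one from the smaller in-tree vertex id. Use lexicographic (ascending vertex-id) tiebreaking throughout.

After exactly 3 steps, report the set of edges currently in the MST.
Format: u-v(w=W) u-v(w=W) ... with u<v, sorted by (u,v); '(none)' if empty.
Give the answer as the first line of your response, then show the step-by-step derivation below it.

0-3(w=2) 1-3(w=7) 2-3(w=3)

step 1: add edge 1-3 (w=7); MST = {1-3(w=7)}
step 2: add edge 0-3 (w=2); MST = {0-3(w=2) 1-3(w=7)}
step 3: add edge 2-3 (w=3); MST = {0-3(w=2) 1-3(w=7) 2-3(w=3)}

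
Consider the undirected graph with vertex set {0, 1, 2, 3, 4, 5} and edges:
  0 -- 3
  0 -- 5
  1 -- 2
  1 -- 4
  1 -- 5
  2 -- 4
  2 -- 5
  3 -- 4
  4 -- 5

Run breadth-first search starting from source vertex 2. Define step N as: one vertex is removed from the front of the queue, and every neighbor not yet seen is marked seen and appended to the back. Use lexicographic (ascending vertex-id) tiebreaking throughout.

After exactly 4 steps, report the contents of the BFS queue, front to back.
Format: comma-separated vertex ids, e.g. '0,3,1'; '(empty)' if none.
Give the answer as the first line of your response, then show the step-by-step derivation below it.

3,0

step 1: dequeue 2; queue=[1,4,5]; order=2
step 2: dequeue 1; queue=[4,5]; order=2,1
step 3: dequeue 4; queue=[5,3]; order=2,1,4
step 4: dequeue 5; queue=[3,0]; order=2,1,4,5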